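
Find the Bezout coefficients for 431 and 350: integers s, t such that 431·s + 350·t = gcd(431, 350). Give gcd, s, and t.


Euclidean algorithm on (431, 350) — divide until remainder is 0:
  431 = 1 · 350 + 81
  350 = 4 · 81 + 26
  81 = 3 · 26 + 3
  26 = 8 · 3 + 2
  3 = 1 · 2 + 1
  2 = 2 · 1 + 0
gcd(431, 350) = 1.
Track Bezout coefficients alongside the remainders: start with r₀ = 431 = a·1 + b·0 (s = 1, t = 0) and r₁ = 350 = a·0 + b·1 (s = 0, t = 1); each new remainder r_{k+1} = r_{k-1} − q_k·r_k inherits s_{k+1} = s_{k-1} − q_k·s_k, t_{k+1} = t_{k-1} − q_k·t_k, so r_k = a·s_k + b·t_k at every step:
  q = 1: r = 81, s = 1 − 1·0 = 1, t = 0 − 1·1 = -1  (check: 431·1 + 350·(-1) = 81)
  q = 4: r = 26, s = 0 − 4·1 = -4, t = 1 − 4·(-1) = 5  (check: 431·(-4) + 350·5 = 26)
  q = 3: r = 3, s = 1 − 3·(-4) = 13, t = -1 − 3·5 = -16  (check: 431·13 + 350·(-16) = 3)
  q = 8: r = 2, s = -4 − 8·13 = -108, t = 5 − 8·(-16) = 133  (check: 431·(-108) + 350·133 = 2)
  q = 1: r = 1, s = 13 − 1·(-108) = 121, t = -16 − 1·133 = -149  (check: 431·121 + 350·(-149) = 1)
The row with r = 1 (the gcd) gives the Bezout coefficients s = 121, t = -149.
Result: 431 · (121) + 350 · (-149) = 1.

gcd(431, 350) = 1; s = 121, t = -149 (check: 431·121 + 350·(-149) = 1).


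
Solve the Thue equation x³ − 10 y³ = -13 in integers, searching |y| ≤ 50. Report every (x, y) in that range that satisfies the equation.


The equation is x³ - 10y³ = -13. For fixed y, x³ = 10·y³ − 13, so a solution requires the RHS to be a perfect cube.
Strategy: iterate y from -50 to 50, compute RHS = 10·y³ − 13, and check whether it is a (positive or negative) perfect cube.
Check small values of y:
  y = 0: RHS = -13 is not a perfect cube.
  y = 1: RHS = -3 is not a perfect cube.
  y = -1: RHS = -23 is not a perfect cube.
  y = 2: RHS = 67 is not a perfect cube.
  y = -2: RHS = -93 is not a perfect cube.
  y = 3: RHS = 257 is not a perfect cube.
  y = -3: RHS = -283 is not a perfect cube.
Continuing the search up to |y| = 50 finds no solutions either.
No (x, y) in the scanned range satisfies the equation.

No integer solutions with |y| ≤ 50.


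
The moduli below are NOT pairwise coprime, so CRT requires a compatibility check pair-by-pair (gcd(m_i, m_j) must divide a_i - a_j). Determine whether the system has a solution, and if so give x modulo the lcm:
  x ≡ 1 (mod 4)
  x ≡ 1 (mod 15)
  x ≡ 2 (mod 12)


Moduli 4, 15, 12 are not pairwise coprime, so CRT works modulo lcm(m_i) when all pairwise compatibility conditions hold.
Pairwise compatibility: gcd(m_i, m_j) must divide a_i - a_j for every pair.
Merge one congruence at a time:
  Start: x ≡ 1 (mod 4).
  Combine with x ≡ 1 (mod 15): gcd(4, 15) = 1; 1 - 1 = 0, which IS divisible by 1, so compatible.
    Write x = 1 + 4·t and substitute into x ≡ 1 (mod 15): 4·t ≡ 1 − 1 = 0 (mod 15).
    The inverse of 4 mod 15 is 4 (since 4·4 = 16 = 1·15 + 1), so t ≡ 4·0 = 0 ≡ 0 (mod 15).
    Then x = 1 + 4·0 = 1, valid modulo lcm(4, 15) = 60: x ≡ 1 (mod 60).
  Combine with x ≡ 2 (mod 12): gcd(60, 12) = 12, and 2 - 1 = 1 is NOT divisible by 12.
    ⇒ system is inconsistent (no integer solution).

No solution (the system is inconsistent).


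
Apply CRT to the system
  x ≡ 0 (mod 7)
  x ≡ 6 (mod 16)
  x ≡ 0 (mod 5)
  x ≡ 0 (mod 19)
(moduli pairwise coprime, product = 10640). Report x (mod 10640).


Product of moduli M = 7 · 16 · 5 · 19 = 10640.
Merge one congruence at a time:
  Start: x ≡ 0 (mod 7).
  Combine with x ≡ 6 (mod 16); new modulus lcm = 112.
    Write x = 0 + 7·t and substitute into x ≡ 6 (mod 16): 7·t ≡ 6 − 0 = 6 (mod 16).
    The inverse of 7 mod 16 is 7 (since 7·7 = 49 = 3·16 + 1), so t ≡ 7·6 = 42 ≡ 10 (mod 16).
    Then x = 0 + 7·10 = 70, valid modulo lcm(7, 16) = 112: x ≡ 70 (mod 112).
  Combine with x ≡ 0 (mod 5); new modulus lcm = 560.
    Write x = 70 + 112·t and substitute into x ≡ 0 (mod 5): 112·t ≡ 0 − 70 = -70 (mod 5).
    Reduce coefficients mod 5: 2·t ≡ 0 (mod 5).
    The inverse of 2 mod 5 is 3 (since 2·3 = 6 = 1·5 + 1), so t ≡ 3·0 = 0 ≡ 0 (mod 5).
    Then x = 70 + 112·0 = 70, valid modulo lcm(112, 5) = 560: x ≡ 70 (mod 560).
  Combine with x ≡ 0 (mod 19); new modulus lcm = 10640.
    Write x = 70 + 560·t and substitute into x ≡ 0 (mod 19): 560·t ≡ 0 − 70 = -70 (mod 19).
    Reduce coefficients mod 19: 9·t ≡ 6 (mod 19).
    The inverse of 9 mod 19 is 17 (since 9·17 = 153 = 8·19 + 1), so t ≡ 17·6 = 102 ≡ 7 (mod 19).
    Then x = 70 + 560·7 = 3990, valid modulo lcm(560, 19) = 10640: x ≡ 3990 (mod 10640).
Verify against each original: 3990 mod 7 = 0, 3990 mod 16 = 6, 3990 mod 5 = 0, 3990 mod 19 = 0.

x ≡ 3990 (mod 10640).


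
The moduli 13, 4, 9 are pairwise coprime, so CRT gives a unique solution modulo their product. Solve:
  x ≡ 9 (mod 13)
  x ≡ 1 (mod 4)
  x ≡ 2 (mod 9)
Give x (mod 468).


Moduli 13, 4, 9 are pairwise coprime; by CRT there is a unique solution modulo M = 13 · 4 · 9 = 468.
Solve pairwise, accumulating the modulus:
  Start with x ≡ 9 (mod 13).
  Combine with x ≡ 1 (mod 4): since gcd(13, 4) = 1, we get a unique residue mod 52.
    Write x = 9 + 13·t and substitute into x ≡ 1 (mod 4): 13·t ≡ 1 − 9 = -8 (mod 4).
    Reduce coefficients mod 4: 1·t ≡ 0 (mod 4).
    So t ≡ 0 (mod 4).
    Then x = 9 + 13·0 = 9, valid modulo lcm(13, 4) = 52: x ≡ 9 (mod 52).
  Combine with x ≡ 2 (mod 9): since gcd(52, 9) = 1, we get a unique residue mod 468.
    Write x = 9 + 52·t and substitute into x ≡ 2 (mod 9): 52·t ≡ 2 − 9 = -7 (mod 9).
    Reduce coefficients mod 9: 7·t ≡ 2 (mod 9).
    The inverse of 7 mod 9 is 4 (since 7·4 = 28 = 3·9 + 1), so t ≡ 4·2 = 8 ≡ 8 (mod 9).
    Then x = 9 + 52·8 = 425, valid modulo lcm(52, 9) = 468: x ≡ 425 (mod 468).
Verify: 425 mod 13 = 9 ✓, 425 mod 4 = 1 ✓, 425 mod 9 = 2 ✓.

x ≡ 425 (mod 468).


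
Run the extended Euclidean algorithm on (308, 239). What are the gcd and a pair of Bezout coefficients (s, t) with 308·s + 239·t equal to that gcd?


Euclidean algorithm on (308, 239) — divide until remainder is 0:
  308 = 1 · 239 + 69
  239 = 3 · 69 + 32
  69 = 2 · 32 + 5
  32 = 6 · 5 + 2
  5 = 2 · 2 + 1
  2 = 2 · 1 + 0
gcd(308, 239) = 1.
Track Bezout coefficients alongside the remainders: start with r₀ = 308 = a·1 + b·0 (s = 1, t = 0) and r₁ = 239 = a·0 + b·1 (s = 0, t = 1); each new remainder r_{k+1} = r_{k-1} − q_k·r_k inherits s_{k+1} = s_{k-1} − q_k·s_k, t_{k+1} = t_{k-1} − q_k·t_k, so r_k = a·s_k + b·t_k at every step:
  q = 1: r = 69, s = 1 − 1·0 = 1, t = 0 − 1·1 = -1  (check: 308·1 + 239·(-1) = 69)
  q = 3: r = 32, s = 0 − 3·1 = -3, t = 1 − 3·(-1) = 4  (check: 308·(-3) + 239·4 = 32)
  q = 2: r = 5, s = 1 − 2·(-3) = 7, t = -1 − 2·4 = -9  (check: 308·7 + 239·(-9) = 5)
  q = 6: r = 2, s = -3 − 6·7 = -45, t = 4 − 6·(-9) = 58  (check: 308·(-45) + 239·58 = 2)
  q = 2: r = 1, s = 7 − 2·(-45) = 97, t = -9 − 2·58 = -125  (check: 308·97 + 239·(-125) = 1)
The row with r = 1 (the gcd) gives the Bezout coefficients s = 97, t = -125.
Result: 308 · (97) + 239 · (-125) = 1.

gcd(308, 239) = 1; s = 97, t = -125 (check: 308·97 + 239·(-125) = 1).


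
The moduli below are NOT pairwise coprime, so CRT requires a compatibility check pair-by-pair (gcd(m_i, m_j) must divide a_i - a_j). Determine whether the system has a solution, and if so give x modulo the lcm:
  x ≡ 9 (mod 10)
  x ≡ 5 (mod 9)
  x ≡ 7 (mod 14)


Moduli 10, 9, 14 are not pairwise coprime, so CRT works modulo lcm(m_i) when all pairwise compatibility conditions hold.
Pairwise compatibility: gcd(m_i, m_j) must divide a_i - a_j for every pair.
Merge one congruence at a time:
  Start: x ≡ 9 (mod 10).
  Combine with x ≡ 5 (mod 9): gcd(10, 9) = 1; 5 - 9 = -4, which IS divisible by 1, so compatible.
    Write x = 9 + 10·t and substitute into x ≡ 5 (mod 9): 10·t ≡ 5 − 9 = -4 (mod 9).
    Reduce coefficients mod 9: 1·t ≡ 5 (mod 9).
    So t ≡ 5 (mod 9).
    Then x = 9 + 10·5 = 59, valid modulo lcm(10, 9) = 90: x ≡ 59 (mod 90).
  Combine with x ≡ 7 (mod 14): gcd(90, 14) = 2; 7 - 59 = -52, which IS divisible by 2, so compatible.
    Write x = 59 + 90·t and substitute into x ≡ 7 (mod 14): 90·t ≡ 7 − 59 = -52 (mod 14).
    Divide the congruence (and modulus) by g = 2: 45·t ≡ -26 (mod 7).
    Reduce coefficients mod 7: 3·t ≡ 2 (mod 7).
    The inverse of 3 mod 7 is 5 (since 3·5 = 15 = 2·7 + 1), so t ≡ 5·2 = 10 ≡ 3 (mod 7).
    Then x = 59 + 90·3 = 329, valid modulo lcm(90, 14) = 630: x ≡ 329 (mod 630).
Verify: 329 mod 10 = 9, 329 mod 9 = 5, 329 mod 14 = 7.

x ≡ 329 (mod 630).


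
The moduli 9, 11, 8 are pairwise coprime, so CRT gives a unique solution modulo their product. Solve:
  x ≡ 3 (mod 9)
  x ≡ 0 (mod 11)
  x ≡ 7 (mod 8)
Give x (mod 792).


Moduli 9, 11, 8 are pairwise coprime; by CRT there is a unique solution modulo M = 9 · 11 · 8 = 792.
Solve pairwise, accumulating the modulus:
  Start with x ≡ 3 (mod 9).
  Combine with x ≡ 0 (mod 11): since gcd(9, 11) = 1, we get a unique residue mod 99.
    Write x = 3 + 9·t and substitute into x ≡ 0 (mod 11): 9·t ≡ 0 − 3 = -3 (mod 11).
    Reduce coefficients mod 11: 9·t ≡ 8 (mod 11).
    The inverse of 9 mod 11 is 5 (since 9·5 = 45 = 4·11 + 1), so t ≡ 5·8 = 40 ≡ 7 (mod 11).
    Then x = 3 + 9·7 = 66, valid modulo lcm(9, 11) = 99: x ≡ 66 (mod 99).
  Combine with x ≡ 7 (mod 8): since gcd(99, 8) = 1, we get a unique residue mod 792.
    Write x = 66 + 99·t and substitute into x ≡ 7 (mod 8): 99·t ≡ 7 − 66 = -59 (mod 8).
    Reduce coefficients mod 8: 3·t ≡ 5 (mod 8).
    The inverse of 3 mod 8 is 3 (since 3·3 = 9 = 1·8 + 1), so t ≡ 3·5 = 15 ≡ 7 (mod 8).
    Then x = 66 + 99·7 = 759, valid modulo lcm(99, 8) = 792: x ≡ 759 (mod 792).
Verify: 759 mod 9 = 3 ✓, 759 mod 11 = 0 ✓, 759 mod 8 = 7 ✓.

x ≡ 759 (mod 792).


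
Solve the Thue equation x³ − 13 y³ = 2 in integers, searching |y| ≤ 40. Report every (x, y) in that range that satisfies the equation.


The equation is x³ - 13y³ = 2. For fixed y, x³ = 13·y³ + 2, so a solution requires the RHS to be a perfect cube.
Strategy: iterate y from -40 to 40, compute RHS = 13·y³ + 2, and check whether it is a (positive or negative) perfect cube.
Check small values of y:
  y = 0: RHS = 2 is not a perfect cube.
  y = 1: RHS = 15 is not a perfect cube.
  y = -1: RHS = -11 is not a perfect cube.
  y = 2: RHS = 106 is not a perfect cube.
  y = -2: RHS = -102 is not a perfect cube.
  y = 3: RHS = 353 is not a perfect cube.
  y = -3: RHS = -349 is not a perfect cube.
Continuing the search up to |y| = 40 finds no solutions either.
No (x, y) in the scanned range satisfies the equation.

No integer solutions with |y| ≤ 40.


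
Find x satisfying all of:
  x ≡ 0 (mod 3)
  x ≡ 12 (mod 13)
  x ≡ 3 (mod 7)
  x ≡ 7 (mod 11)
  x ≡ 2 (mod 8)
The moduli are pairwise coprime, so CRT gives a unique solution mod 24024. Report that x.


Product of moduli M = 3 · 13 · 7 · 11 · 8 = 24024.
Merge one congruence at a time:
  Start: x ≡ 0 (mod 3).
  Combine with x ≡ 12 (mod 13); new modulus lcm = 39.
    Write x = 0 + 3·t and substitute into x ≡ 12 (mod 13): 3·t ≡ 12 − 0 = 12 (mod 13).
    The inverse of 3 mod 13 is 9 (since 3·9 = 27 = 2·13 + 1), so t ≡ 9·12 = 108 ≡ 4 (mod 13).
    Then x = 0 + 3·4 = 12, valid modulo lcm(3, 13) = 39: x ≡ 12 (mod 39).
  Combine with x ≡ 3 (mod 7); new modulus lcm = 273.
    Write x = 12 + 39·t and substitute into x ≡ 3 (mod 7): 39·t ≡ 3 − 12 = -9 (mod 7).
    Reduce coefficients mod 7: 4·t ≡ 5 (mod 7).
    The inverse of 4 mod 7 is 2 (since 4·2 = 8 = 1·7 + 1), so t ≡ 2·5 = 10 ≡ 3 (mod 7).
    Then x = 12 + 39·3 = 129, valid modulo lcm(39, 7) = 273: x ≡ 129 (mod 273).
  Combine with x ≡ 7 (mod 11); new modulus lcm = 3003.
    Write x = 129 + 273·t and substitute into x ≡ 7 (mod 11): 273·t ≡ 7 − 129 = -122 (mod 11).
    Reduce coefficients mod 11: 9·t ≡ 10 (mod 11).
    The inverse of 9 mod 11 is 5 (since 9·5 = 45 = 4·11 + 1), so t ≡ 5·10 = 50 ≡ 6 (mod 11).
    Then x = 129 + 273·6 = 1767, valid modulo lcm(273, 11) = 3003: x ≡ 1767 (mod 3003).
  Combine with x ≡ 2 (mod 8); new modulus lcm = 24024.
    Write x = 1767 + 3003·t and substitute into x ≡ 2 (mod 8): 3003·t ≡ 2 − 1767 = -1765 (mod 8).
    Reduce coefficients mod 8: 3·t ≡ 3 (mod 8).
    The inverse of 3 mod 8 is 3 (since 3·3 = 9 = 1·8 + 1), so t ≡ 3·3 = 9 ≡ 1 (mod 8).
    Then x = 1767 + 3003·1 = 4770, valid modulo lcm(3003, 8) = 24024: x ≡ 4770 (mod 24024).
Verify against each original: 4770 mod 3 = 0, 4770 mod 13 = 12, 4770 mod 7 = 3, 4770 mod 11 = 7, 4770 mod 8 = 2.

x ≡ 4770 (mod 24024).


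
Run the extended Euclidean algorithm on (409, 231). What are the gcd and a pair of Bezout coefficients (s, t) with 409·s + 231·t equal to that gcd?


Euclidean algorithm on (409, 231) — divide until remainder is 0:
  409 = 1 · 231 + 178
  231 = 1 · 178 + 53
  178 = 3 · 53 + 19
  53 = 2 · 19 + 15
  19 = 1 · 15 + 4
  15 = 3 · 4 + 3
  4 = 1 · 3 + 1
  3 = 3 · 1 + 0
gcd(409, 231) = 1.
Track Bezout coefficients alongside the remainders: start with r₀ = 409 = a·1 + b·0 (s = 1, t = 0) and r₁ = 231 = a·0 + b·1 (s = 0, t = 1); each new remainder r_{k+1} = r_{k-1} − q_k·r_k inherits s_{k+1} = s_{k-1} − q_k·s_k, t_{k+1} = t_{k-1} − q_k·t_k, so r_k = a·s_k + b·t_k at every step:
  q = 1: r = 178, s = 1 − 1·0 = 1, t = 0 − 1·1 = -1  (check: 409·1 + 231·(-1) = 178)
  q = 1: r = 53, s = 0 − 1·1 = -1, t = 1 − 1·(-1) = 2  (check: 409·(-1) + 231·2 = 53)
  q = 3: r = 19, s = 1 − 3·(-1) = 4, t = -1 − 3·2 = -7  (check: 409·4 + 231·(-7) = 19)
  q = 2: r = 15, s = -1 − 2·4 = -9, t = 2 − 2·(-7) = 16  (check: 409·(-9) + 231·16 = 15)
  q = 1: r = 4, s = 4 − 1·(-9) = 13, t = -7 − 1·16 = -23  (check: 409·13 + 231·(-23) = 4)
  q = 3: r = 3, s = -9 − 3·13 = -48, t = 16 − 3·(-23) = 85  (check: 409·(-48) + 231·85 = 3)
  q = 1: r = 1, s = 13 − 1·(-48) = 61, t = -23 − 1·85 = -108  (check: 409·61 + 231·(-108) = 1)
The row with r = 1 (the gcd) gives the Bezout coefficients s = 61, t = -108.
Result: 409 · (61) + 231 · (-108) = 1.

gcd(409, 231) = 1; s = 61, t = -108 (check: 409·61 + 231·(-108) = 1).


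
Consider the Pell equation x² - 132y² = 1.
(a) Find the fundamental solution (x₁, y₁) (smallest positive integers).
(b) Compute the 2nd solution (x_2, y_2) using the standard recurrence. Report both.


Step 1: Find the fundamental solution (x₁, y₁) of x² - 132y² = 1.
  Expand √132 as a continued fraction. a₀ = ⌊√132⌋ = 11; iterate m_{k+1} = d_k·a_k − m_k, d_{k+1} = (132 − m_{k+1}²)/d_k, a_{k+1} = ⌊(a₀ + m_{k+1})/d_{k+1}⌋ (starting m₀ = 0, d₀ = 1), with convergents p_k = a_k·p_{k-1} + p_{k-2}, q_k = a_k·q_{k-1} + q_{k-2} (p₋₁ = 1, q₋₁ = 0):
  k = 0: a₀ = 11; p₀/q₀ = 11/1; p₀² − 132·q₀² = 121 − 132 = -11.
  k = 1: m = 11, d = 11, a = ⌊(11 + 11)/11⌋ = 2; p/q = (2·11 + 1)/(2·1 + 0) = 23/2; p² − 132·q² = 529 − 528 = 1.
  The first convergent with p² − 132·q² = 1 gives the fundamental solution (x₁, y₁) = (23, 2).
Step 2: Apply the recurrence (x_{n+1}, y_{n+1}) = (x₁x_n + 132y₁y_n, x₁y_n + y₁x_n) repeatedly.
  From (x_1, y_1) = (23, 2): x_2 = 23·23 + 132·2·2 = 1057; y_2 = 23·2 + 2·23 = 92.
Step 3: Verify x_2² - 132·y_2² = 1117249 - 1117248 = 1 (should be 1). ✓

(x_1, y_1) = (23, 2); (x_2, y_2) = (1057, 92).


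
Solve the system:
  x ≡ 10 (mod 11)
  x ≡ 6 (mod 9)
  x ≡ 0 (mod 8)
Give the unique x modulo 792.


Moduli 11, 9, 8 are pairwise coprime; by CRT there is a unique solution modulo M = 11 · 9 · 8 = 792.
Solve pairwise, accumulating the modulus:
  Start with x ≡ 10 (mod 11).
  Combine with x ≡ 6 (mod 9): since gcd(11, 9) = 1, we get a unique residue mod 99.
    Write x = 10 + 11·t and substitute into x ≡ 6 (mod 9): 11·t ≡ 6 − 10 = -4 (mod 9).
    Reduce coefficients mod 9: 2·t ≡ 5 (mod 9).
    The inverse of 2 mod 9 is 5 (since 2·5 = 10 = 1·9 + 1), so t ≡ 5·5 = 25 ≡ 7 (mod 9).
    Then x = 10 + 11·7 = 87, valid modulo lcm(11, 9) = 99: x ≡ 87 (mod 99).
  Combine with x ≡ 0 (mod 8): since gcd(99, 8) = 1, we get a unique residue mod 792.
    Write x = 87 + 99·t and substitute into x ≡ 0 (mod 8): 99·t ≡ 0 − 87 = -87 (mod 8).
    Reduce coefficients mod 8: 3·t ≡ 1 (mod 8).
    The inverse of 3 mod 8 is 3 (since 3·3 = 9 = 1·8 + 1), so t ≡ 3·1 = 3 ≡ 3 (mod 8).
    Then x = 87 + 99·3 = 384, valid modulo lcm(99, 8) = 792: x ≡ 384 (mod 792).
Verify: 384 mod 11 = 10 ✓, 384 mod 9 = 6 ✓, 384 mod 8 = 0 ✓.

x ≡ 384 (mod 792).


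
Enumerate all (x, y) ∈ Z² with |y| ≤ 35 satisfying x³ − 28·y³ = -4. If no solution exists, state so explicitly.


The equation is x³ - 28y³ = -4. For fixed y, x³ = 28·y³ − 4, so a solution requires the RHS to be a perfect cube.
Strategy: iterate y from -35 to 35, compute RHS = 28·y³ − 4, and check whether it is a (positive or negative) perfect cube.
Check small values of y:
  y = 0: RHS = -4 is not a perfect cube.
  y = 1: RHS = 24 is not a perfect cube.
  y = -1: RHS = -32 is not a perfect cube.
  y = 2: RHS = 220 is not a perfect cube.
  y = -2: RHS = -228 is not a perfect cube.
  y = 3: RHS = 752 is not a perfect cube.
  y = -3: RHS = -760 is not a perfect cube.
Continuing the search up to |y| = 35 finds no solutions either.
No (x, y) in the scanned range satisfies the equation.

No integer solutions with |y| ≤ 35.


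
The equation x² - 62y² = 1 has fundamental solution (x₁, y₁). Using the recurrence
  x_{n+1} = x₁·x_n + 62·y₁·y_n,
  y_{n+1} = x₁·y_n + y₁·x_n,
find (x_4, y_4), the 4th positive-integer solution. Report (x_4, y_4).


Step 1: Find the fundamental solution (x₁, y₁) of x² - 62y² = 1.
  Expand √62 as a continued fraction. a₀ = ⌊√62⌋ = 7; iterate m_{k+1} = d_k·a_k − m_k, d_{k+1} = (62 − m_{k+1}²)/d_k, a_{k+1} = ⌊(a₀ + m_{k+1})/d_{k+1}⌋ (starting m₀ = 0, d₀ = 1), with convergents p_k = a_k·p_{k-1} + p_{k-2}, q_k = a_k·q_{k-1} + q_{k-2} (p₋₁ = 1, q₋₁ = 0):
  k = 0: a₀ = 7; p₀/q₀ = 7/1; p₀² − 62·q₀² = 49 − 62 = -13.
  k = 1: m = 7, d = 13, a = ⌊(7 + 7)/13⌋ = 1; p/q = (1·7 + 1)/(1·1 + 0) = 8/1; p² − 62·q² = 64 − 62 = 2.
  k = 2: m = 6, d = 2, a = ⌊(7 + 6)/2⌋ = 6; p/q = (6·8 + 7)/(6·1 + 1) = 55/7; p² − 62·q² = 3025 − 3038 = -13.
  k = 3: m = 6, d = 13, a = ⌊(7 + 6)/13⌋ = 1; p/q = (1·55 + 8)/(1·7 + 1) = 63/8; p² − 62·q² = 3969 − 3968 = 1.
  The first convergent with p² − 62·q² = 1 gives the fundamental solution (x₁, y₁) = (63, 8).
Step 2: Apply the recurrence (x_{n+1}, y_{n+1}) = (x₁x_n + 62y₁y_n, x₁y_n + y₁x_n) repeatedly.
  From (x_1, y_1) = (63, 8): x_2 = 63·63 + 62·8·8 = 7937; y_2 = 63·8 + 8·63 = 1008.
  From (x_2, y_2) = (7937, 1008): x_3 = 63·7937 + 62·8·1008 = 999999; y_3 = 63·1008 + 8·7937 = 127000.
  From (x_3, y_3) = (999999, 127000): x_4 = 63·999999 + 62·8·127000 = 125991937; y_4 = 63·127000 + 8·999999 = 16000992.
Step 3: Verify x_4² - 62·y_4² = 15873968189011969 - 15873968189011968 = 1 (should be 1). ✓

(x_1, y_1) = (63, 8); (x_4, y_4) = (125991937, 16000992).


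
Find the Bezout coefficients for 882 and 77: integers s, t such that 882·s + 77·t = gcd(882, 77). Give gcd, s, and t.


Euclidean algorithm on (882, 77) — divide until remainder is 0:
  882 = 11 · 77 + 35
  77 = 2 · 35 + 7
  35 = 5 · 7 + 0
gcd(882, 77) = 7.
Track Bezout coefficients alongside the remainders: start with r₀ = 882 = a·1 + b·0 (s = 1, t = 0) and r₁ = 77 = a·0 + b·1 (s = 0, t = 1); each new remainder r_{k+1} = r_{k-1} − q_k·r_k inherits s_{k+1} = s_{k-1} − q_k·s_k, t_{k+1} = t_{k-1} − q_k·t_k, so r_k = a·s_k + b·t_k at every step:
  q = 11: r = 35, s = 1 − 11·0 = 1, t = 0 − 11·1 = -11  (check: 882·1 + 77·(-11) = 35)
  q = 2: r = 7, s = 0 − 2·1 = -2, t = 1 − 2·(-11) = 23  (check: 882·(-2) + 77·23 = 7)
The row with r = 7 (the gcd) gives the Bezout coefficients s = -2, t = 23.
Result: 882 · (-2) + 77 · (23) = 7.

gcd(882, 77) = 7; s = -2, t = 23 (check: 882·(-2) + 77·23 = 7).


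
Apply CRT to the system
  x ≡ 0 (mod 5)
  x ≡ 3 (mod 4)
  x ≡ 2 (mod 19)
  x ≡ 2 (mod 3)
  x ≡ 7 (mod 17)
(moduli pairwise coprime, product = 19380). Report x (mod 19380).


Product of moduli M = 5 · 4 · 19 · 3 · 17 = 19380.
Merge one congruence at a time:
  Start: x ≡ 0 (mod 5).
  Combine with x ≡ 3 (mod 4); new modulus lcm = 20.
    Write x = 0 + 5·t and substitute into x ≡ 3 (mod 4): 5·t ≡ 3 − 0 = 3 (mod 4).
    Reduce coefficients mod 4: 1·t ≡ 3 (mod 4).
    So t ≡ 3 (mod 4).
    Then x = 0 + 5·3 = 15, valid modulo lcm(5, 4) = 20: x ≡ 15 (mod 20).
  Combine with x ≡ 2 (mod 19); new modulus lcm = 380.
    Write x = 15 + 20·t and substitute into x ≡ 2 (mod 19): 20·t ≡ 2 − 15 = -13 (mod 19).
    Reduce coefficients mod 19: 1·t ≡ 6 (mod 19).
    So t ≡ 6 (mod 19).
    Then x = 15 + 20·6 = 135, valid modulo lcm(20, 19) = 380: x ≡ 135 (mod 380).
  Combine with x ≡ 2 (mod 3); new modulus lcm = 1140.
    Write x = 135 + 380·t and substitute into x ≡ 2 (mod 3): 380·t ≡ 2 − 135 = -133 (mod 3).
    Reduce coefficients mod 3: 2·t ≡ 2 (mod 3).
    The inverse of 2 mod 3 is 2 (since 2·2 = 4 = 1·3 + 1), so t ≡ 2·2 = 4 ≡ 1 (mod 3).
    Then x = 135 + 380·1 = 515, valid modulo lcm(380, 3) = 1140: x ≡ 515 (mod 1140).
  Combine with x ≡ 7 (mod 17); new modulus lcm = 19380.
    Write x = 515 + 1140·t and substitute into x ≡ 7 (mod 17): 1140·t ≡ 7 − 515 = -508 (mod 17).
    Reduce coefficients mod 17: 1·t ≡ 2 (mod 17).
    So t ≡ 2 (mod 17).
    Then x = 515 + 1140·2 = 2795, valid modulo lcm(1140, 17) = 19380: x ≡ 2795 (mod 19380).
Verify against each original: 2795 mod 5 = 0, 2795 mod 4 = 3, 2795 mod 19 = 2, 2795 mod 3 = 2, 2795 mod 17 = 7.

x ≡ 2795 (mod 19380).


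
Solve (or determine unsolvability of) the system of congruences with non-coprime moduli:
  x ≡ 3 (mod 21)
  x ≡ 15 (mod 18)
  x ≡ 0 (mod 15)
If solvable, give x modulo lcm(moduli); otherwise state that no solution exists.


Moduli 21, 18, 15 are not pairwise coprime, so CRT works modulo lcm(m_i) when all pairwise compatibility conditions hold.
Pairwise compatibility: gcd(m_i, m_j) must divide a_i - a_j for every pair.
Merge one congruence at a time:
  Start: x ≡ 3 (mod 21).
  Combine with x ≡ 15 (mod 18): gcd(21, 18) = 3; 15 - 3 = 12, which IS divisible by 3, so compatible.
    Write x = 3 + 21·t and substitute into x ≡ 15 (mod 18): 21·t ≡ 15 − 3 = 12 (mod 18).
    Divide the congruence (and modulus) by g = 3: 7·t ≡ 4 (mod 6).
    Reduce coefficients mod 6: 1·t ≡ 4 (mod 6).
    So t ≡ 4 (mod 6).
    Then x = 3 + 21·4 = 87, valid modulo lcm(21, 18) = 126: x ≡ 87 (mod 126).
  Combine with x ≡ 0 (mod 15): gcd(126, 15) = 3; 0 - 87 = -87, which IS divisible by 3, so compatible.
    Write x = 87 + 126·t and substitute into x ≡ 0 (mod 15): 126·t ≡ 0 − 87 = -87 (mod 15).
    Divide the congruence (and modulus) by g = 3: 42·t ≡ -29 (mod 5).
    Reduce coefficients mod 5: 2·t ≡ 1 (mod 5).
    The inverse of 2 mod 5 is 3 (since 2·3 = 6 = 1·5 + 1), so t ≡ 3·1 = 3 ≡ 3 (mod 5).
    Then x = 87 + 126·3 = 465, valid modulo lcm(126, 15) = 630: x ≡ 465 (mod 630).
Verify: 465 mod 21 = 3, 465 mod 18 = 15, 465 mod 15 = 0.

x ≡ 465 (mod 630).


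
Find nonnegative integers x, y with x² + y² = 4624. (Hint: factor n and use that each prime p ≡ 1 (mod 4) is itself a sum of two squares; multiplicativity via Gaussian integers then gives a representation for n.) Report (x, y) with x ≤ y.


Step 1: Factor n = 4624 = 2^4 · 17^2.
Step 2: Check the mod-4 condition on each prime factor: 2 = 2 (special); 17 ≡ 1 (mod 4), exponent 2.
All primes ≡ 3 (mod 4) appear to even exponent (or don't appear), so by the two-squares theorem n IS expressible as a sum of two squares.
Step 3: Build a representation. Group n = k² · m with k = 4 and m = 17 · 17 = 289 (a product of primes ≡ 1 (mod 4)); a representation of m scales to one of n via (k·x)² + (k·y)² = k²(x² + y²). Each prime p ≡ 1 (mod 4) is itself a sum of two squares; find a² by testing p − a² for a perfect square:
  17: 17 − 1² = 16 = 4² ⇒ 17 = 1² + 4².
  Combine using the Brahmagupta–Fibonacci identity (a² + b²)(c² + d²) = (ac − bd)² + (ad + bc)² = (ac + bd)² + (ad − bc)²:
  17 · 17 = 289: from (1² + 4²)(1² + 4²), take (1·1 − 4·4, 1·4 + 4·1) = (1 − 16, 4 + 4) = (-15, 8); dropping signs (only squares matter) gives (15, 8); check 15² + 8² = 225 + 64 = 289 ✓.
  Scale by k = 4: (4·15, 4·8) = (60, 32).
Step 4: Order so x ≤ y and verify: 32² + 60² = 1024 + 3600 = 4624 = n. ✓

n = 4624 = 32² + 60² (one valid representation with x ≤ y).


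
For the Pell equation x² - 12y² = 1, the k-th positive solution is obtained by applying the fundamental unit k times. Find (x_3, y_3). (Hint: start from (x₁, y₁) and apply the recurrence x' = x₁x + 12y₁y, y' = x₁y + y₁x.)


Step 1: Find the fundamental solution (x₁, y₁) of x² - 12y² = 1.
  Expand √12 as a continued fraction. a₀ = ⌊√12⌋ = 3; iterate m_{k+1} = d_k·a_k − m_k, d_{k+1} = (12 − m_{k+1}²)/d_k, a_{k+1} = ⌊(a₀ + m_{k+1})/d_{k+1}⌋ (starting m₀ = 0, d₀ = 1), with convergents p_k = a_k·p_{k-1} + p_{k-2}, q_k = a_k·q_{k-1} + q_{k-2} (p₋₁ = 1, q₋₁ = 0):
  k = 0: a₀ = 3; p₀/q₀ = 3/1; p₀² − 12·q₀² = 9 − 12 = -3.
  k = 1: m = 3, d = 3, a = ⌊(3 + 3)/3⌋ = 2; p/q = (2·3 + 1)/(2·1 + 0) = 7/2; p² − 12·q² = 49 − 48 = 1.
  The first convergent with p² − 12·q² = 1 gives the fundamental solution (x₁, y₁) = (7, 2).
Step 2: Apply the recurrence (x_{n+1}, y_{n+1}) = (x₁x_n + 12y₁y_n, x₁y_n + y₁x_n) repeatedly.
  From (x_1, y_1) = (7, 2): x_2 = 7·7 + 12·2·2 = 97; y_2 = 7·2 + 2·7 = 28.
  From (x_2, y_2) = (97, 28): x_3 = 7·97 + 12·2·28 = 1351; y_3 = 7·28 + 2·97 = 390.
Step 3: Verify x_3² - 12·y_3² = 1825201 - 1825200 = 1 (should be 1). ✓

(x_1, y_1) = (7, 2); (x_3, y_3) = (1351, 390).


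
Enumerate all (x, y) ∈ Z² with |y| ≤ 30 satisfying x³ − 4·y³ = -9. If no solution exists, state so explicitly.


The equation is x³ - 4y³ = -9. For fixed y, x³ = 4·y³ − 9, so a solution requires the RHS to be a perfect cube.
Strategy: iterate y from -30 to 30, compute RHS = 4·y³ − 9, and check whether it is a (positive or negative) perfect cube.
Check small values of y:
  y = 0: RHS = -9 is not a perfect cube.
  y = 1: RHS = -5 is not a perfect cube.
  y = -1: RHS = -13 is not a perfect cube.
  y = 2: RHS = 23 is not a perfect cube.
  y = -2: RHS = -41 is not a perfect cube.
  y = 3: RHS = 99 is not a perfect cube.
  y = -3: RHS = -117 is not a perfect cube.
Continuing the search up to |y| = 30 finds no solutions either.
No (x, y) in the scanned range satisfies the equation.

No integer solutions with |y| ≤ 30.


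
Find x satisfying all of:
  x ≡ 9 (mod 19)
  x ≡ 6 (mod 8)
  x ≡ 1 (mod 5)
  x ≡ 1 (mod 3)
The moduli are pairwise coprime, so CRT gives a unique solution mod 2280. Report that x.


Product of moduli M = 19 · 8 · 5 · 3 = 2280.
Merge one congruence at a time:
  Start: x ≡ 9 (mod 19).
  Combine with x ≡ 6 (mod 8); new modulus lcm = 152.
    Write x = 9 + 19·t and substitute into x ≡ 6 (mod 8): 19·t ≡ 6 − 9 = -3 (mod 8).
    Reduce coefficients mod 8: 3·t ≡ 5 (mod 8).
    The inverse of 3 mod 8 is 3 (since 3·3 = 9 = 1·8 + 1), so t ≡ 3·5 = 15 ≡ 7 (mod 8).
    Then x = 9 + 19·7 = 142, valid modulo lcm(19, 8) = 152: x ≡ 142 (mod 152).
  Combine with x ≡ 1 (mod 5); new modulus lcm = 760.
    Write x = 142 + 152·t and substitute into x ≡ 1 (mod 5): 152·t ≡ 1 − 142 = -141 (mod 5).
    Reduce coefficients mod 5: 2·t ≡ 4 (mod 5).
    The inverse of 2 mod 5 is 3 (since 2·3 = 6 = 1·5 + 1), so t ≡ 3·4 = 12 ≡ 2 (mod 5).
    Then x = 142 + 152·2 = 446, valid modulo lcm(152, 5) = 760: x ≡ 446 (mod 760).
  Combine with x ≡ 1 (mod 3); new modulus lcm = 2280.
    Write x = 446 + 760·t and substitute into x ≡ 1 (mod 3): 760·t ≡ 1 − 446 = -445 (mod 3).
    Reduce coefficients mod 3: 1·t ≡ 2 (mod 3).
    So t ≡ 2 (mod 3).
    Then x = 446 + 760·2 = 1966, valid modulo lcm(760, 3) = 2280: x ≡ 1966 (mod 2280).
Verify against each original: 1966 mod 19 = 9, 1966 mod 8 = 6, 1966 mod 5 = 1, 1966 mod 3 = 1.

x ≡ 1966 (mod 2280).


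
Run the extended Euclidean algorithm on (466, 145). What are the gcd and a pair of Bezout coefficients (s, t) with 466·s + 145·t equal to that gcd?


Euclidean algorithm on (466, 145) — divide until remainder is 0:
  466 = 3 · 145 + 31
  145 = 4 · 31 + 21
  31 = 1 · 21 + 10
  21 = 2 · 10 + 1
  10 = 10 · 1 + 0
gcd(466, 145) = 1.
Track Bezout coefficients alongside the remainders: start with r₀ = 466 = a·1 + b·0 (s = 1, t = 0) and r₁ = 145 = a·0 + b·1 (s = 0, t = 1); each new remainder r_{k+1} = r_{k-1} − q_k·r_k inherits s_{k+1} = s_{k-1} − q_k·s_k, t_{k+1} = t_{k-1} − q_k·t_k, so r_k = a·s_k + b·t_k at every step:
  q = 3: r = 31, s = 1 − 3·0 = 1, t = 0 − 3·1 = -3  (check: 466·1 + 145·(-3) = 31)
  q = 4: r = 21, s = 0 − 4·1 = -4, t = 1 − 4·(-3) = 13  (check: 466·(-4) + 145·13 = 21)
  q = 1: r = 10, s = 1 − 1·(-4) = 5, t = -3 − 1·13 = -16  (check: 466·5 + 145·(-16) = 10)
  q = 2: r = 1, s = -4 − 2·5 = -14, t = 13 − 2·(-16) = 45  (check: 466·(-14) + 145·45 = 1)
The row with r = 1 (the gcd) gives the Bezout coefficients s = -14, t = 45.
Result: 466 · (-14) + 145 · (45) = 1.

gcd(466, 145) = 1; s = -14, t = 45 (check: 466·(-14) + 145·45 = 1).


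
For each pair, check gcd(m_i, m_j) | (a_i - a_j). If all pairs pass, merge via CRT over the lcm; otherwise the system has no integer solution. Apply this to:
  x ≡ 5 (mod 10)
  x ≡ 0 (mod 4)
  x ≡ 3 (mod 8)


Moduli 10, 4, 8 are not pairwise coprime, so CRT works modulo lcm(m_i) when all pairwise compatibility conditions hold.
Pairwise compatibility: gcd(m_i, m_j) must divide a_i - a_j for every pair.
Merge one congruence at a time:
  Start: x ≡ 5 (mod 10).
  Combine with x ≡ 0 (mod 4): gcd(10, 4) = 2, and 0 - 5 = -5 is NOT divisible by 2.
    ⇒ system is inconsistent (no integer solution).

No solution (the system is inconsistent).


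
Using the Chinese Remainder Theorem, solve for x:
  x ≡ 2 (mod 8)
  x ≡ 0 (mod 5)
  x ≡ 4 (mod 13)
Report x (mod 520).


Moduli 8, 5, 13 are pairwise coprime; by CRT there is a unique solution modulo M = 8 · 5 · 13 = 520.
Solve pairwise, accumulating the modulus:
  Start with x ≡ 2 (mod 8).
  Combine with x ≡ 0 (mod 5): since gcd(8, 5) = 1, we get a unique residue mod 40.
    Write x = 2 + 8·t and substitute into x ≡ 0 (mod 5): 8·t ≡ 0 − 2 = -2 (mod 5).
    Reduce coefficients mod 5: 3·t ≡ 3 (mod 5).
    The inverse of 3 mod 5 is 2 (since 3·2 = 6 = 1·5 + 1), so t ≡ 2·3 = 6 ≡ 1 (mod 5).
    Then x = 2 + 8·1 = 10, valid modulo lcm(8, 5) = 40: x ≡ 10 (mod 40).
  Combine with x ≡ 4 (mod 13): since gcd(40, 13) = 1, we get a unique residue mod 520.
    Write x = 10 + 40·t and substitute into x ≡ 4 (mod 13): 40·t ≡ 4 − 10 = -6 (mod 13).
    Reduce coefficients mod 13: 1·t ≡ 7 (mod 13).
    So t ≡ 7 (mod 13).
    Then x = 10 + 40·7 = 290, valid modulo lcm(40, 13) = 520: x ≡ 290 (mod 520).
Verify: 290 mod 8 = 2 ✓, 290 mod 5 = 0 ✓, 290 mod 13 = 4 ✓.

x ≡ 290 (mod 520).


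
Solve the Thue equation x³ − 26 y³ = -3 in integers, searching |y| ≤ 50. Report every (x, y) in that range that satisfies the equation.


The equation is x³ - 26y³ = -3. For fixed y, x³ = 26·y³ − 3, so a solution requires the RHS to be a perfect cube.
Strategy: iterate y from -50 to 50, compute RHS = 26·y³ − 3, and check whether it is a (positive or negative) perfect cube.
Check small values of y:
  y = 0: RHS = -3 is not a perfect cube.
  y = 1: RHS = 23 is not a perfect cube.
  y = -1: RHS = -29 is not a perfect cube.
  y = 2: RHS = 205 is not a perfect cube.
  y = -2: RHS = -211 is not a perfect cube.
  y = 3: RHS = 699 is not a perfect cube.
  y = -3: RHS = -705 is not a perfect cube.
Continuing the search up to |y| = 50 finds no solutions either.
No (x, y) in the scanned range satisfies the equation.

No integer solutions with |y| ≤ 50.


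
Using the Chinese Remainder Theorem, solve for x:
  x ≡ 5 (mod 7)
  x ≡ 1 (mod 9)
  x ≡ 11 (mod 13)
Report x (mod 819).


Moduli 7, 9, 13 are pairwise coprime; by CRT there is a unique solution modulo M = 7 · 9 · 13 = 819.
Solve pairwise, accumulating the modulus:
  Start with x ≡ 5 (mod 7).
  Combine with x ≡ 1 (mod 9): since gcd(7, 9) = 1, we get a unique residue mod 63.
    Write x = 5 + 7·t and substitute into x ≡ 1 (mod 9): 7·t ≡ 1 − 5 = -4 (mod 9).
    Reduce coefficients mod 9: 7·t ≡ 5 (mod 9).
    The inverse of 7 mod 9 is 4 (since 7·4 = 28 = 3·9 + 1), so t ≡ 4·5 = 20 ≡ 2 (mod 9).
    Then x = 5 + 7·2 = 19, valid modulo lcm(7, 9) = 63: x ≡ 19 (mod 63).
  Combine with x ≡ 11 (mod 13): since gcd(63, 13) = 1, we get a unique residue mod 819.
    Write x = 19 + 63·t and substitute into x ≡ 11 (mod 13): 63·t ≡ 11 − 19 = -8 (mod 13).
    Reduce coefficients mod 13: 11·t ≡ 5 (mod 13).
    The inverse of 11 mod 13 is 6 (since 11·6 = 66 = 5·13 + 1), so t ≡ 6·5 = 30 ≡ 4 (mod 13).
    Then x = 19 + 63·4 = 271, valid modulo lcm(63, 13) = 819: x ≡ 271 (mod 819).
Verify: 271 mod 7 = 5 ✓, 271 mod 9 = 1 ✓, 271 mod 13 = 11 ✓.

x ≡ 271 (mod 819).


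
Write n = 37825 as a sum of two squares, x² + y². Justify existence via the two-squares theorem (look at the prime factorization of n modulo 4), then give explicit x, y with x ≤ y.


Step 1: Factor n = 37825 = 5^2 · 17 · 89.
Step 2: Check the mod-4 condition on each prime factor: 5 ≡ 1 (mod 4), exponent 2; 17 ≡ 1 (mod 4), exponent 1; 89 ≡ 1 (mod 4), exponent 1.
All primes ≡ 3 (mod 4) appear to even exponent (or don't appear), so by the two-squares theorem n IS expressible as a sum of two squares.
Step 3: Build a representation. Group n = k² · m with k = 5 and m = 17 · 89 = 1513 (a product of primes ≡ 1 (mod 4)); a representation of m scales to one of n via (k·x)² + (k·y)² = k²(x² + y²). Each prime p ≡ 1 (mod 4) is itself a sum of two squares; find a² by testing p − a² for a perfect square:
  17: 17 − 1² = 16 = 4² ⇒ 17 = 1² + 4².
  89: 89 − 1² = 88, 89 − 2² = 85, 89 − 3² = 80, 89 − 4² = 73, 89 − 5² = 64 = 8² ⇒ 89 = 5² + 8².
  Combine using the Brahmagupta–Fibonacci identity (a² + b²)(c² + d²) = (ac − bd)² + (ad + bc)² = (ac + bd)² + (ad − bc)²:
  17 · 89 = 1513: from (1² + 4²)(5² + 8²), take (1·5 − 4·8, 1·8 + 4·5) = (5 − 32, 8 + 20) = (-27, 28); dropping signs (only squares matter) gives (27, 28); check 27² + 28² = 729 + 784 = 1513 ✓.
  Scale by k = 5: (5·27, 5·28) = (135, 140).
Step 4: Order so x ≤ y and verify: 135² + 140² = 18225 + 19600 = 37825 = n. ✓

n = 37825 = 135² + 140² (one valid representation with x ≤ y).


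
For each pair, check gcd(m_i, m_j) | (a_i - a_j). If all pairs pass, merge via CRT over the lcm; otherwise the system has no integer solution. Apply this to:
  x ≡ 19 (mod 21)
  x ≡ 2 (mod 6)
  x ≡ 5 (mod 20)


Moduli 21, 6, 20 are not pairwise coprime, so CRT works modulo lcm(m_i) when all pairwise compatibility conditions hold.
Pairwise compatibility: gcd(m_i, m_j) must divide a_i - a_j for every pair.
Merge one congruence at a time:
  Start: x ≡ 19 (mod 21).
  Combine with x ≡ 2 (mod 6): gcd(21, 6) = 3, and 2 - 19 = -17 is NOT divisible by 3.
    ⇒ system is inconsistent (no integer solution).

No solution (the system is inconsistent).


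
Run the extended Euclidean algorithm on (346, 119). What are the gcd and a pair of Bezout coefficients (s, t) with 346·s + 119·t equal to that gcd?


Euclidean algorithm on (346, 119) — divide until remainder is 0:
  346 = 2 · 119 + 108
  119 = 1 · 108 + 11
  108 = 9 · 11 + 9
  11 = 1 · 9 + 2
  9 = 4 · 2 + 1
  2 = 2 · 1 + 0
gcd(346, 119) = 1.
Track Bezout coefficients alongside the remainders: start with r₀ = 346 = a·1 + b·0 (s = 1, t = 0) and r₁ = 119 = a·0 + b·1 (s = 0, t = 1); each new remainder r_{k+1} = r_{k-1} − q_k·r_k inherits s_{k+1} = s_{k-1} − q_k·s_k, t_{k+1} = t_{k-1} − q_k·t_k, so r_k = a·s_k + b·t_k at every step:
  q = 2: r = 108, s = 1 − 2·0 = 1, t = 0 − 2·1 = -2  (check: 346·1 + 119·(-2) = 108)
  q = 1: r = 11, s = 0 − 1·1 = -1, t = 1 − 1·(-2) = 3  (check: 346·(-1) + 119·3 = 11)
  q = 9: r = 9, s = 1 − 9·(-1) = 10, t = -2 − 9·3 = -29  (check: 346·10 + 119·(-29) = 9)
  q = 1: r = 2, s = -1 − 1·10 = -11, t = 3 − 1·(-29) = 32  (check: 346·(-11) + 119·32 = 2)
  q = 4: r = 1, s = 10 − 4·(-11) = 54, t = -29 − 4·32 = -157  (check: 346·54 + 119·(-157) = 1)
The row with r = 1 (the gcd) gives the Bezout coefficients s = 54, t = -157.
Result: 346 · (54) + 119 · (-157) = 1.

gcd(346, 119) = 1; s = 54, t = -157 (check: 346·54 + 119·(-157) = 1).


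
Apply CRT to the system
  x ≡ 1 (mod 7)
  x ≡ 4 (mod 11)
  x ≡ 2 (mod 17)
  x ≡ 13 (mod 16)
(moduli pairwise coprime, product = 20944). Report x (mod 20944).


Product of moduli M = 7 · 11 · 17 · 16 = 20944.
Merge one congruence at a time:
  Start: x ≡ 1 (mod 7).
  Combine with x ≡ 4 (mod 11); new modulus lcm = 77.
    Write x = 1 + 7·t and substitute into x ≡ 4 (mod 11): 7·t ≡ 4 − 1 = 3 (mod 11).
    The inverse of 7 mod 11 is 8 (since 7·8 = 56 = 5·11 + 1), so t ≡ 8·3 = 24 ≡ 2 (mod 11).
    Then x = 1 + 7·2 = 15, valid modulo lcm(7, 11) = 77: x ≡ 15 (mod 77).
  Combine with x ≡ 2 (mod 17); new modulus lcm = 1309.
    Write x = 15 + 77·t and substitute into x ≡ 2 (mod 17): 77·t ≡ 2 − 15 = -13 (mod 17).
    Reduce coefficients mod 17: 9·t ≡ 4 (mod 17).
    The inverse of 9 mod 17 is 2 (since 9·2 = 18 = 1·17 + 1), so t ≡ 2·4 = 8 ≡ 8 (mod 17).
    Then x = 15 + 77·8 = 631, valid modulo lcm(77, 17) = 1309: x ≡ 631 (mod 1309).
  Combine with x ≡ 13 (mod 16); new modulus lcm = 20944.
    Write x = 631 + 1309·t and substitute into x ≡ 13 (mod 16): 1309·t ≡ 13 − 631 = -618 (mod 16).
    Reduce coefficients mod 16: 13·t ≡ 6 (mod 16).
    The inverse of 13 mod 16 is 5 (since 13·5 = 65 = 4·16 + 1), so t ≡ 5·6 = 30 ≡ 14 (mod 16).
    Then x = 631 + 1309·14 = 18957, valid modulo lcm(1309, 16) = 20944: x ≡ 18957 (mod 20944).
Verify against each original: 18957 mod 7 = 1, 18957 mod 11 = 4, 18957 mod 17 = 2, 18957 mod 16 = 13.

x ≡ 18957 (mod 20944).


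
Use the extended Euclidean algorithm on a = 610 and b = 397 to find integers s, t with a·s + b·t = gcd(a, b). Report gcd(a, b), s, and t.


Euclidean algorithm on (610, 397) — divide until remainder is 0:
  610 = 1 · 397 + 213
  397 = 1 · 213 + 184
  213 = 1 · 184 + 29
  184 = 6 · 29 + 10
  29 = 2 · 10 + 9
  10 = 1 · 9 + 1
  9 = 9 · 1 + 0
gcd(610, 397) = 1.
Track Bezout coefficients alongside the remainders: start with r₀ = 610 = a·1 + b·0 (s = 1, t = 0) and r₁ = 397 = a·0 + b·1 (s = 0, t = 1); each new remainder r_{k+1} = r_{k-1} − q_k·r_k inherits s_{k+1} = s_{k-1} − q_k·s_k, t_{k+1} = t_{k-1} − q_k·t_k, so r_k = a·s_k + b·t_k at every step:
  q = 1: r = 213, s = 1 − 1·0 = 1, t = 0 − 1·1 = -1  (check: 610·1 + 397·(-1) = 213)
  q = 1: r = 184, s = 0 − 1·1 = -1, t = 1 − 1·(-1) = 2  (check: 610·(-1) + 397·2 = 184)
  q = 1: r = 29, s = 1 − 1·(-1) = 2, t = -1 − 1·2 = -3  (check: 610·2 + 397·(-3) = 29)
  q = 6: r = 10, s = -1 − 6·2 = -13, t = 2 − 6·(-3) = 20  (check: 610·(-13) + 397·20 = 10)
  q = 2: r = 9, s = 2 − 2·(-13) = 28, t = -3 − 2·20 = -43  (check: 610·28 + 397·(-43) = 9)
  q = 1: r = 1, s = -13 − 1·28 = -41, t = 20 − 1·(-43) = 63  (check: 610·(-41) + 397·63 = 1)
The row with r = 1 (the gcd) gives the Bezout coefficients s = -41, t = 63.
Result: 610 · (-41) + 397 · (63) = 1.

gcd(610, 397) = 1; s = -41, t = 63 (check: 610·(-41) + 397·63 = 1).


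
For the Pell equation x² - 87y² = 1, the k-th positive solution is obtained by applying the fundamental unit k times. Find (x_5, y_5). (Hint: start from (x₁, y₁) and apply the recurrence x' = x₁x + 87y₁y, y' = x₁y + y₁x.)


Step 1: Find the fundamental solution (x₁, y₁) of x² - 87y² = 1.
  Expand √87 as a continued fraction. a₀ = ⌊√87⌋ = 9; iterate m_{k+1} = d_k·a_k − m_k, d_{k+1} = (87 − m_{k+1}²)/d_k, a_{k+1} = ⌊(a₀ + m_{k+1})/d_{k+1}⌋ (starting m₀ = 0, d₀ = 1), with convergents p_k = a_k·p_{k-1} + p_{k-2}, q_k = a_k·q_{k-1} + q_{k-2} (p₋₁ = 1, q₋₁ = 0):
  k = 0: a₀ = 9; p₀/q₀ = 9/1; p₀² − 87·q₀² = 81 − 87 = -6.
  k = 1: m = 9, d = 6, a = ⌊(9 + 9)/6⌋ = 3; p/q = (3·9 + 1)/(3·1 + 0) = 28/3; p² − 87·q² = 784 − 783 = 1.
  The first convergent with p² − 87·q² = 1 gives the fundamental solution (x₁, y₁) = (28, 3).
Step 2: Apply the recurrence (x_{n+1}, y_{n+1}) = (x₁x_n + 87y₁y_n, x₁y_n + y₁x_n) repeatedly.
  From (x_1, y_1) = (28, 3): x_2 = 28·28 + 87·3·3 = 1567; y_2 = 28·3 + 3·28 = 168.
  From (x_2, y_2) = (1567, 168): x_3 = 28·1567 + 87·3·168 = 87724; y_3 = 28·168 + 3·1567 = 9405.
  From (x_3, y_3) = (87724, 9405): x_4 = 28·87724 + 87·3·9405 = 4910977; y_4 = 28·9405 + 3·87724 = 526512.
  From (x_4, y_4) = (4910977, 526512): x_5 = 28·4910977 + 87·3·526512 = 274926988; y_5 = 28·526512 + 3·4910977 = 29475267.
Step 3: Verify x_5² - 87·y_5² = 75584848730752144 - 75584848730752143 = 1 (should be 1). ✓

(x_1, y_1) = (28, 3); (x_5, y_5) = (274926988, 29475267).
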